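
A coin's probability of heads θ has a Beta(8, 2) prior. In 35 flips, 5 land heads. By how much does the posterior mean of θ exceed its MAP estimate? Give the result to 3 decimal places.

0.010

Posterior: Beta(8+5, 2+30) = Beta(13, 32).
Mode = (13−1)/(13+32−2) = 12/43 = 0.279.
Mean = 13/(13+32) = 13/45 = 0.289.
Difference = 0.289 − 0.279 = 0.010.
Right-skewed posterior ⇒ mode < mean.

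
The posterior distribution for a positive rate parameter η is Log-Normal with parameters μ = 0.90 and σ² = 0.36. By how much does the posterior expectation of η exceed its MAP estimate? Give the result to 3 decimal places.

1.229

Mode = exp(μ − σ²) = exp(0.54) = 1.716.
Mean = exp(μ + σ²/2) = exp(1.080) = 2.945.
Difference = 2.945 − 1.716 = 1.229.
The posterior is right-skewed, so the mean exceeds the mode.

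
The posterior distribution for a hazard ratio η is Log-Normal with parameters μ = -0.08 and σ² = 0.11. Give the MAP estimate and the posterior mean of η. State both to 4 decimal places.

Mode = exp(μ − σ²) = exp(-0.19) = 0.8270.
Mean = exp(μ + σ²/2) = exp(-0.025) = 0.9753.
The mean is pulled above the mode by the posterior's right skew.

MAP: 0.8270. Posterior mean: 0.9753.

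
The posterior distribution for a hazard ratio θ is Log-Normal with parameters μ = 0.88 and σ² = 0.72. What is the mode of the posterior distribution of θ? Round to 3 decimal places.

1.174

Mode = exp(μ − σ²) = exp(0.16) = 1.174.
Mean = exp(μ + σ²/2) = exp(1.240) = 3.456.
This is the posterior mode — the MAP estimate.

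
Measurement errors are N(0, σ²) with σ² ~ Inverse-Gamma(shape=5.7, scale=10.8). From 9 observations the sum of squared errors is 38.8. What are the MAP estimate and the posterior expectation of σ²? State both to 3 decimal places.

Posterior: Inverse-Gamma(shape = 5.7+9/2 = 10.2, scale = 10.8+38.8/2 = 30.2).
Mode = β/(α+1) = 30.2/11.2 = 2.696.
Mean = β/(α−1) = 30.2/9.2 = 3.283.

MAP: 2.696. Posterior mean: 3.283.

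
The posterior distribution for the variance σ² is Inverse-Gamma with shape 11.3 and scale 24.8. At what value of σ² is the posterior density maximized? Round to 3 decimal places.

Mode = β/(α+1) = 24.8/12.3 = 2.016.
Mean = β/(α−1) = 24.8/10.3 = 2.408.
This is the posterior mode — the MAP estimate.

2.016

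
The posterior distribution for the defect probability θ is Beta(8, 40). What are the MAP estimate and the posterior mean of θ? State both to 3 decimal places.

Mode = (8−1)/(8+40−2) = 7/46 = 0.152.
Mean = 8/(8+40) = 8/48 = 0.167.
Right-skewed posterior ⇒ mode < mean.

θ_MAP = 0.152, E[θ|data] = 0.167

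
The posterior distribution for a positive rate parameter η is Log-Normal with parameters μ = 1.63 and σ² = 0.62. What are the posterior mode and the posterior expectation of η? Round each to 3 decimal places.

MAP = 2.746; posterior mean = 6.959

Mode = exp(μ − σ²) = exp(1.01) = 2.746.
Mean = exp(μ + σ²/2) = exp(1.940) = 6.959.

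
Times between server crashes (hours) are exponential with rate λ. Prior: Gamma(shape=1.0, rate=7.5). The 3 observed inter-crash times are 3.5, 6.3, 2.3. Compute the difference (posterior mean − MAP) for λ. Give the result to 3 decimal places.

0.051

Σ times = 12.1. Posterior: Gamma(shape = 1.0+3 = 4.0, rate = 7.5+12.1 = 19.6).
Mode = (α−1)/β = 3.0/19.6 = 0.153.
Mean = α/β = 4.0/19.6 = 0.204.
Difference = 0.204 − 0.153 = 0.051.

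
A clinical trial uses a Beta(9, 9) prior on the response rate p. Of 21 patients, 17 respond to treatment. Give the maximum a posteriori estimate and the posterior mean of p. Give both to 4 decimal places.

Posterior: Beta(9+17, 9+4) = Beta(26, 13).
Mode = (26−1)/(26+13−2) = 25/37 = 0.6757.
Mean = 26/(26+13) = 26/39 = 0.6667.
Mode > mean: the posterior has a left tail.

MAP = 0.6757, posterior mean = 0.6667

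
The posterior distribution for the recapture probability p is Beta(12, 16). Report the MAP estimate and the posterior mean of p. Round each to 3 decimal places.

Mode = (12−1)/(12+16−2) = 11/26 = 0.423.
Mean = 12/(12+16) = 12/28 = 0.429.
The posterior is right-skewed, so the mean exceeds the mode.

p_MAP = 0.423, E[p|data] = 0.429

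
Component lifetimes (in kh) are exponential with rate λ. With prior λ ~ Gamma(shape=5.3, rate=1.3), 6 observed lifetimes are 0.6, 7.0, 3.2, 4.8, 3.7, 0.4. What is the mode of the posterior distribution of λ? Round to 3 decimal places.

0.490

Σ times = 19.7. Posterior: Gamma(shape = 5.3+6 = 11.3, rate = 1.3+19.7 = 21.0).
Mode = (α−1)/β = 10.3/21.0 = 0.490.
Mean = α/β = 11.3/21.0 = 0.538.
This is the posterior mode — the MAP estimate.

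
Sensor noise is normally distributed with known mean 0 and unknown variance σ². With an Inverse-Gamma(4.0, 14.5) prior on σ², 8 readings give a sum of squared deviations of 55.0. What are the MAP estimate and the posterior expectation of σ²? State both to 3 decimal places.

σ²_MAP = 4.667, E[σ²|data] = 6.000

Posterior: Inverse-Gamma(shape = 4.0+8/2 = 8.0, scale = 14.5+55.0/2 = 42.0).
Mode = β/(α+1) = 42.0/9.0 = 4.667.
Mean = β/(α−1) = 42.0/7.0 = 6.000.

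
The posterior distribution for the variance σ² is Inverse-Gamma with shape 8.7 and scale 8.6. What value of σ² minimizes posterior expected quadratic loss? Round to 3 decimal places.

Mode = β/(α+1) = 8.6/9.7 = 0.887.
Mean = β/(α−1) = 8.6/7.7 = 1.117.
Quadratic loss ⇒ the optimal estimator is the posterior mean.

1.117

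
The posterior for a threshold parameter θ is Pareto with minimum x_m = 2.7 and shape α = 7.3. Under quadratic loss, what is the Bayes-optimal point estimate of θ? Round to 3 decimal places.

The Pareto density is strictly decreasing on [x_m, ∞), so the mode is x_m = 2.700.
Mean = α·x_m/(α−1) = 7.3·2.7/6.3 = 3.129.
Quadratic loss ⇒ the optimal estimator is the posterior mean.

3.129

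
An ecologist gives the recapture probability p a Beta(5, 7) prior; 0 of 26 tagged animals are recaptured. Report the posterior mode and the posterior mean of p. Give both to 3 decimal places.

p_MAP = 0.111, E[p|data] = 0.132

Posterior: Beta(5+0, 7+26) = Beta(5, 33).
Mode = (5−1)/(5+33−2) = 4/36 = 0.111.
Mean = 5/(5+33) = 5/38 = 0.132.
Right-skewed posterior ⇒ mode < mean.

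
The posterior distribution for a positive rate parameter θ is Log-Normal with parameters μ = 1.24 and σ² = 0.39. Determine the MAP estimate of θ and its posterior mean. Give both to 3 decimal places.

MAP = 2.340, posterior mean = 4.200

Mode = exp(μ − σ²) = exp(0.85) = 2.340.
Mean = exp(μ + σ²/2) = exp(1.435) = 4.200.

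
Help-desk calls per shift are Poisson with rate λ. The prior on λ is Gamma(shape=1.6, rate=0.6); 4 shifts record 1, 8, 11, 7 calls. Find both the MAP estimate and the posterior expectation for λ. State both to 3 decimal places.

MAP = 6.000; posterior mean = 6.217

Σ counts = 27. Posterior: Gamma(shape = 1.6+27 = 28.6, rate = 0.6+4 = 4.6).
Mode = (α−1)/β = 27.6/4.6 = 6.000.
Mean = α/β = 28.6/4.6 = 6.217.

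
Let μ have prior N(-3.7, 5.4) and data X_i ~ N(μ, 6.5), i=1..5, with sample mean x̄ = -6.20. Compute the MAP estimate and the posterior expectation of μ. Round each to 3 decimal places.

Posterior for μ is Normal. Precision-weighted mean: (1/5.4·-3.7 + 5/6.5·-6.20) / (1/5.4 + 5/6.5) = -5.715.
A Normal posterior is symmetric, so mode = mean.

MAP = -5.715; posterior mean = -5.715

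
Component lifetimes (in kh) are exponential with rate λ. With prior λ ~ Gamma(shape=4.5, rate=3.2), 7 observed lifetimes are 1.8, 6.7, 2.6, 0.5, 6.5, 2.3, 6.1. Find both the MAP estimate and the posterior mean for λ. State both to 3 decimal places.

λ_MAP = 0.354, E[λ|data] = 0.387

Σ times = 26.5. Posterior: Gamma(shape = 4.5+7 = 11.5, rate = 3.2+26.5 = 29.7).
Mode = (α−1)/β = 10.5/29.7 = 0.354.
Mean = α/β = 11.5/29.7 = 0.387.
The posterior is right-skewed, so the mean exceeds the mode.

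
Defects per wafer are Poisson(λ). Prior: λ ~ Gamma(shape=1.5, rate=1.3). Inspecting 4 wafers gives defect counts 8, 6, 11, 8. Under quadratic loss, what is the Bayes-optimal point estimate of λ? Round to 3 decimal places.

6.509

Σ counts = 33. Posterior: Gamma(shape = 1.5+33 = 34.5, rate = 1.3+4 = 5.3).
Mode = (α−1)/β = 33.5/5.3 = 6.321.
Mean = α/β = 34.5/5.3 = 6.509.
Quadratic loss ⇒ the optimal estimator is the posterior mean.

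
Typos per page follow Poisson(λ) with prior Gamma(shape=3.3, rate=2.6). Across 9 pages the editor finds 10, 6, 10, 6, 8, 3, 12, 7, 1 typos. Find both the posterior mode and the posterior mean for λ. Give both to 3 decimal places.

Σ counts = 63. Posterior: Gamma(shape = 3.3+63 = 66.3, rate = 2.6+9 = 11.6).
Mode = (α−1)/β = 65.3/11.6 = 5.629.
Mean = α/β = 66.3/11.6 = 5.716.

MAP: 5.629. Posterior mean: 5.716.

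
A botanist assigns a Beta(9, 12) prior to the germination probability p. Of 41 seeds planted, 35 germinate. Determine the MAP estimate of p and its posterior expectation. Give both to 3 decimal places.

Posterior: Beta(9+35, 12+6) = Beta(44, 18).
Mode = (44−1)/(44+18−2) = 43/60 = 0.717.
Mean = 44/(44+18) = 44/62 = 0.710.

MAP estimate = 0.717, posterior expectation = 0.710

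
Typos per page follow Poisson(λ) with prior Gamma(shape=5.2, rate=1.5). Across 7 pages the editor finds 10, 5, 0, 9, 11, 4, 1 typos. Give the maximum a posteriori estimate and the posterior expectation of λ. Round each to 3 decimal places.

λ_MAP = 5.200, E[λ|data] = 5.318

Σ counts = 40. Posterior: Gamma(shape = 5.2+40 = 45.2, rate = 1.5+7 = 8.5).
Mode = (α−1)/β = 44.2/8.5 = 5.200.
Mean = α/β = 45.2/8.5 = 5.318.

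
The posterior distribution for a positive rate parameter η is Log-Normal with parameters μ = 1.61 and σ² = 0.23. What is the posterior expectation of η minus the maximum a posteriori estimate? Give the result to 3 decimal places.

Mode = exp(μ − σ²) = exp(1.38) = 3.975.
Mean = exp(μ + σ²/2) = exp(1.725) = 5.613.
Difference = 5.613 − 3.975 = 1.638.
Mean > mode: the posterior has a right tail.

1.638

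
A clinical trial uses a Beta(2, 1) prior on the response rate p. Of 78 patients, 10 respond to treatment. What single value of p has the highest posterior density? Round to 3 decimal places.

Posterior: Beta(2+10, 1+68) = Beta(12, 69).
Mode = (12−1)/(12+69−2) = 11/79 = 0.139.
Mean = 12/(12+69) = 12/81 = 0.148.
This is the posterior mode — the MAP estimate.

0.139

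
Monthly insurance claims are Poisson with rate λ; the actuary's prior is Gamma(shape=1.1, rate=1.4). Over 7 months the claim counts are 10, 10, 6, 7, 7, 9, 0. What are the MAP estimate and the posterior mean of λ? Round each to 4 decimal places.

Σ counts = 49. Posterior: Gamma(shape = 1.1+49 = 50.1, rate = 1.4+7 = 8.4).
Mode = (α−1)/β = 49.1/8.4 = 5.8452.
Mean = α/β = 50.1/8.4 = 5.9643.
The posterior is right-skewed, so the mean exceeds the mode.

MAP estimate = 5.8452, posterior mean = 5.9643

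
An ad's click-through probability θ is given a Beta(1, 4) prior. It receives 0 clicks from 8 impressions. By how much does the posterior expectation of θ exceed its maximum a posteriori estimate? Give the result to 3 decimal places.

0.077

Posterior: Beta(1+0, 4+8) = Beta(1, 12).
Since α = 1 ≤ 1 and β > 1, the Beta density is monotone decreasing on [0,1]; the mode is at 0.
Mean = 1/(1+12) = 0.077.
Difference = 0.077 − 0.000 = 0.077.
Right-skewed posterior ⇒ mode < mean.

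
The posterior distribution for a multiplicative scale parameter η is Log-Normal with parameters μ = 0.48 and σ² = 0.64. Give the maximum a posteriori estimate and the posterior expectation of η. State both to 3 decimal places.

MAP = 0.852; posterior mean = 2.226

Mode = exp(μ − σ²) = exp(-0.16) = 0.852.
Mean = exp(μ + σ²/2) = exp(0.800) = 2.226.
The posterior is right-skewed, so the mean exceeds the mode.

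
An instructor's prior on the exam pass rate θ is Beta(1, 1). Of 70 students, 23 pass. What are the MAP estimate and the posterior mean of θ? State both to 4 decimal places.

Posterior: Beta(1+23, 1+47) = Beta(24, 48).
Mode = (24−1)/(24+48−2) = 23/70 = 0.3286.
Mean = 24/(24+48) = 24/72 = 0.3333.
The posterior is right-skewed, so the mean exceeds the mode.

MAP estimate = 0.3286, posterior mean = 0.3333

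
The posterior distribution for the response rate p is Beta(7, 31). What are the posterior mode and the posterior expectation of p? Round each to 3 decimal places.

MAP = 0.167, posterior mean = 0.184

Mode = (7−1)/(7+31−2) = 6/36 = 0.167.
Mean = 7/(7+31) = 7/38 = 0.184.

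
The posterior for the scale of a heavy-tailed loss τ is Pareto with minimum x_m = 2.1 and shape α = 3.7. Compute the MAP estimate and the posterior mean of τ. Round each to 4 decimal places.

MAP: 2.1000. Posterior mean: 2.8778.

The Pareto density is strictly decreasing on [x_m, ∞), so the mode is x_m = 2.1000.
Mean = α·x_m/(α−1) = 3.7·2.1/2.7 = 2.8778.
The mean is pulled above the mode by the posterior's right skew.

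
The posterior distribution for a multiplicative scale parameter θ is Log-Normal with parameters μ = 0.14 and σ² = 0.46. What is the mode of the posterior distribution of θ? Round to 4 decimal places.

Mode = exp(μ − σ²) = exp(-0.32) = 0.7261.
Mean = exp(μ + σ²/2) = exp(0.370) = 1.4477.
This is the posterior mode — the MAP estimate.

0.7261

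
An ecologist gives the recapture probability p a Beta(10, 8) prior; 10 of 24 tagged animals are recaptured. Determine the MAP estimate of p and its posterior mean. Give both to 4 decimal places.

Posterior: Beta(10+10, 8+14) = Beta(20, 22).
Mode = (20−1)/(20+22−2) = 19/40 = 0.4750.
Mean = 20/(20+22) = 20/42 = 0.4762.

p_MAP = 0.4750, E[p|data] = 0.4762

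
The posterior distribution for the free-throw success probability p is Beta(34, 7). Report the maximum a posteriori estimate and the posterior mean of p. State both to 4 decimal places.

maximum a posteriori estimate = 0.8462, posterior mean = 0.8293

Mode = (34−1)/(34+7−2) = 33/39 = 0.8462.
Mean = 34/(34+7) = 34/41 = 0.8293.
The posterior is left-skewed, so the mode exceeds the mean.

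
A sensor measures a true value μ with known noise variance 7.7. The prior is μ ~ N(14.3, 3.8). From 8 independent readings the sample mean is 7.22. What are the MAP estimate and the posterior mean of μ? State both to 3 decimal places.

Posterior for μ is Normal. Precision-weighted mean: (1/3.8·14.3 + 8/7.7·7.22) / (1/3.8 + 8/7.7) = 8.651.
A Normal posterior is symmetric, so mode = mean.

MAP estimate = 8.651, posterior mean = 8.651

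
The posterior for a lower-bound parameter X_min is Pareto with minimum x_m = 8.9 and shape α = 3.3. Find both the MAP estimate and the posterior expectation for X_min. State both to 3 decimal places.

MAP = 8.900; posterior mean = 12.770

The Pareto density is strictly decreasing on [x_m, ∞), so the mode is x_m = 8.900.
Mean = α·x_m/(α−1) = 3.3·8.9/2.3 = 12.770.
Right-skewed posterior ⇒ mode < mean.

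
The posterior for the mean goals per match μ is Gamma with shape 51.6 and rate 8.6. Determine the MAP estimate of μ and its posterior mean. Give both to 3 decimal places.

μ_MAP = 5.884, E[μ|data] = 6.000

Mode = (α−1)/β = 50.6/8.6 = 5.884.
Mean = α/β = 51.6/8.6 = 6.000.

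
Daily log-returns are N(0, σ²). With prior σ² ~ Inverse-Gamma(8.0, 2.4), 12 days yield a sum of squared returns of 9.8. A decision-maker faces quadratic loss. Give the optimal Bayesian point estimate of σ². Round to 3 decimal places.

0.562

Posterior: Inverse-Gamma(shape = 8.0+12/2 = 14.0, scale = 2.4+9.8/2 = 7.3).
Mode = β/(α+1) = 7.3/15.0 = 0.487.
Mean = β/(α−1) = 7.3/13.0 = 0.562.
Quadratic loss ⇒ the optimal estimator is the posterior mean.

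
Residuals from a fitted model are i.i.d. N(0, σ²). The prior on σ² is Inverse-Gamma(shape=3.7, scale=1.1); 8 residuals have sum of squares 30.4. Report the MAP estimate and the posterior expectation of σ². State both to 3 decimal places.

MAP estimate = 1.874, posterior expectation = 2.433

Posterior: Inverse-Gamma(shape = 3.7+8/2 = 7.7, scale = 1.1+30.4/2 = 16.3).
Mode = β/(α+1) = 16.3/8.7 = 1.874.
Mean = β/(α−1) = 16.3/6.7 = 2.433.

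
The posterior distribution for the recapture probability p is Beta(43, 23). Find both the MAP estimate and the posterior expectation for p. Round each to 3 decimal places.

Mode = (43−1)/(43+23−2) = 42/64 = 0.656.
Mean = 43/(43+23) = 43/66 = 0.652.
Left-skewed posterior ⇒ mean < mode.

p_MAP = 0.656, E[p|data] = 0.652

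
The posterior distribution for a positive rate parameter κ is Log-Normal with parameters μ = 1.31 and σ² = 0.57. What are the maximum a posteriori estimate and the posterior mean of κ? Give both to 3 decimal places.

maximum a posteriori estimate = 2.096, posterior mean = 4.928

Mode = exp(μ − σ²) = exp(0.74) = 2.096.
Mean = exp(μ + σ²/2) = exp(1.595) = 4.928.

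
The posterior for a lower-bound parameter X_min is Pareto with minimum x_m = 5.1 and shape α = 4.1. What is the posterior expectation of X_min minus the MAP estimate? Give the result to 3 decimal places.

1.645

The Pareto density is strictly decreasing on [x_m, ∞), so the mode is x_m = 5.100.
Mean = α·x_m/(α−1) = 4.1·5.1/3.1 = 6.745.
Difference = 6.745 − 5.100 = 1.645.
Right-skewed posterior ⇒ mode < mean.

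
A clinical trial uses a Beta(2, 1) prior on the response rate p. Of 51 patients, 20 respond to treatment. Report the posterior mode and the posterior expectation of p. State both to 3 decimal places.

Posterior: Beta(2+20, 1+31) = Beta(22, 32).
Mode = (22−1)/(22+32−2) = 21/52 = 0.404.
Mean = 22/(22+32) = 22/54 = 0.407.

MAP = 0.404; posterior mean = 0.407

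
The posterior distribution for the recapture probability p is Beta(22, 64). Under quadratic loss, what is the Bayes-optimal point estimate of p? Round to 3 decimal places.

Mode = (22−1)/(22+64−2) = 21/84 = 0.250.
Mean = 22/(22+64) = 22/86 = 0.256.
Quadratic loss ⇒ the optimal estimator is the posterior mean.

0.256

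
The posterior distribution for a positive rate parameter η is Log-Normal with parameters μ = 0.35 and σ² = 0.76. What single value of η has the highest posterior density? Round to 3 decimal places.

0.664

Mode = exp(μ − σ²) = exp(-0.41) = 0.664.
Mean = exp(μ + σ²/2) = exp(0.730) = 2.075.
This is the posterior mode — the MAP estimate.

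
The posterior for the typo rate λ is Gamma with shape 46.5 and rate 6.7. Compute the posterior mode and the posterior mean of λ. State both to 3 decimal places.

λ_MAP = 6.791, E[λ|data] = 6.940

Mode = (α−1)/β = 45.5/6.7 = 6.791.
Mean = α/β = 46.5/6.7 = 6.940.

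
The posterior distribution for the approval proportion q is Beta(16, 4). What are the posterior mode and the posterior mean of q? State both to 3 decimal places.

posterior mode = 0.833, posterior mean = 0.800

Mode = (16−1)/(16+4−2) = 15/18 = 0.833.
Mean = 16/(16+4) = 16/20 = 0.800.
Mode > mean: the posterior has a left tail.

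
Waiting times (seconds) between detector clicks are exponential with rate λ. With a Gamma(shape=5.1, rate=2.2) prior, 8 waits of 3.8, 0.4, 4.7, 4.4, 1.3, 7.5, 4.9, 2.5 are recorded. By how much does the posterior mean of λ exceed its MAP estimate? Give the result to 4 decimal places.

0.0315

Σ times = 29.5. Posterior: Gamma(shape = 5.1+8 = 13.1, rate = 2.2+29.5 = 31.7).
Mode = (α−1)/β = 12.1/31.7 = 0.3817.
Mean = α/β = 13.1/31.7 = 0.4132.
Difference = 0.4132 − 0.3817 = 0.0315.
The posterior is right-skewed, so the mean exceeds the mode.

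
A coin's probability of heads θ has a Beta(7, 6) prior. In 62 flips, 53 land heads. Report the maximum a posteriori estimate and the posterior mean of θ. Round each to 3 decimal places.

Posterior: Beta(7+53, 6+9) = Beta(60, 15).
Mode = (60−1)/(60+15−2) = 59/73 = 0.808.
Mean = 60/(60+15) = 60/75 = 0.800.

maximum a posteriori estimate = 0.808, posterior mean = 0.800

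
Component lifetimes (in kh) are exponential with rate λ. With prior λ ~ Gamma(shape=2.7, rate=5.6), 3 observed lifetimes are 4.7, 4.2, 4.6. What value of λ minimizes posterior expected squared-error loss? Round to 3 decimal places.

0.298

Σ times = 13.5. Posterior: Gamma(shape = 2.7+3 = 5.7, rate = 5.6+13.5 = 19.1).
Mode = (α−1)/β = 4.7/19.1 = 0.246.
Mean = α/β = 5.7/19.1 = 0.298.
Squared-error loss ⇒ the optimal estimator is the posterior mean.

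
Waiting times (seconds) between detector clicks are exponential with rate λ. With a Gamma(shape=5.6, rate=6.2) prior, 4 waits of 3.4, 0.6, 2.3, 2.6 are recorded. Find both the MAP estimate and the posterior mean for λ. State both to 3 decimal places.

MAP = 0.570; posterior mean = 0.636

Σ times = 8.9. Posterior: Gamma(shape = 5.6+4 = 9.6, rate = 6.2+8.9 = 15.1).
Mode = (α−1)/β = 8.6/15.1 = 0.570.
Mean = α/β = 9.6/15.1 = 0.636.
Mean > mode: the posterior has a right tail.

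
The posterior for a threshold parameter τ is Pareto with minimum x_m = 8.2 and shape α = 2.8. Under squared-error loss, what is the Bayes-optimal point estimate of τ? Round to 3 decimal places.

The Pareto density is strictly decreasing on [x_m, ∞), so the mode is x_m = 8.200.
Mean = α·x_m/(α−1) = 2.8·8.2/1.8 = 12.756.
Squared-error loss ⇒ the optimal estimator is the posterior mean.

12.756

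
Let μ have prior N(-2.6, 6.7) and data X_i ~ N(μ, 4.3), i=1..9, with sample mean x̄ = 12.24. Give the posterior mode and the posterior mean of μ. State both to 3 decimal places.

MAP = 11.252, posterior mean = 11.252

Posterior for μ is Normal. Precision-weighted mean: (1/6.7·-2.6 + 9/4.3·12.24) / (1/6.7 + 9/4.3) = 11.252.
A Normal posterior is symmetric, so mode = mean.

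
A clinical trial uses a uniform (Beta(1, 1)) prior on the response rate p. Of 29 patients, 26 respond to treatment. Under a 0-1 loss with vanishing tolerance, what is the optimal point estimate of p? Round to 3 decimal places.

0.897

Posterior: Beta(1+26, 1+3) = Beta(27, 4).
Mode = (27−1)/(27+4−2) = 26/29 = 0.897.
With a flat prior the MAP equals the MLE, 26/29.
Mean = 27/(27+4) = 27/31 = 0.871.
This is the posterior mode — the MAP estimate.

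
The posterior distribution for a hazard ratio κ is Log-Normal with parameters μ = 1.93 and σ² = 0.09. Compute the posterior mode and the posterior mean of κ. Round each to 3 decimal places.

Mode = exp(μ − σ²) = exp(1.84) = 6.297.
Mean = exp(μ + σ²/2) = exp(1.975) = 7.207.

MAP = 6.297, posterior mean = 7.207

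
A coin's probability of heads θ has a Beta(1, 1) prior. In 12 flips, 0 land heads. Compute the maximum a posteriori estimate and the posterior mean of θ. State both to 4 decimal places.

Posterior: Beta(1+0, 1+12) = Beta(1, 13).
Since α = 1 ≤ 1 and β > 1, the Beta density is monotone decreasing on [0,1]; the mode is at 0.
Mean = 1/(1+13) = 0.0714.
The mean is pulled above the mode by the posterior's right skew.

maximum a posteriori estimate = 0.0000, posterior mean = 0.0714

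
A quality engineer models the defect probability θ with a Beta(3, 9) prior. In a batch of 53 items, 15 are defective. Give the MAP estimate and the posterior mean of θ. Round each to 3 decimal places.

Posterior: Beta(3+15, 9+38) = Beta(18, 47).
Mode = (18−1)/(18+47−2) = 17/63 = 0.270.
Mean = 18/(18+47) = 18/65 = 0.277.
Right-skewed posterior ⇒ mode < mean.

MAP estimate = 0.270, posterior mean = 0.277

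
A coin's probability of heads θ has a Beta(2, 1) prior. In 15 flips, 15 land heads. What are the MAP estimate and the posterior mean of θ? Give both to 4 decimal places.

Posterior: Beta(2+15, 1+0) = Beta(17, 1).
Since β = 1 ≤ 1 and α > 1, the Beta density is monotone increasing on [0,1]; the mode is at 1.
Mean = 17/(17+1) = 0.9444.
The mean is pulled below the mode by the posterior's left skew.

MAP: 1.0000. Posterior mean: 0.9444.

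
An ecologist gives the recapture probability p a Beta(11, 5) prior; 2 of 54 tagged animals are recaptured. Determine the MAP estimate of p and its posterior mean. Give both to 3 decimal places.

Posterior: Beta(11+2, 5+52) = Beta(13, 57).
Mode = (13−1)/(13+57−2) = 12/68 = 0.176.
Mean = 13/(13+57) = 13/70 = 0.186.
The posterior is right-skewed, so the mean exceeds the mode.

MAP: 0.176. Posterior mean: 0.186.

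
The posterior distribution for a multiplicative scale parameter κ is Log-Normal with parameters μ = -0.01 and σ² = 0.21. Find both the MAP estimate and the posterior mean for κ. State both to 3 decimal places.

Mode = exp(μ − σ²) = exp(-0.22) = 0.803.
Mean = exp(μ + σ²/2) = exp(0.095) = 1.100.

MAP estimate = 0.803, posterior mean = 1.100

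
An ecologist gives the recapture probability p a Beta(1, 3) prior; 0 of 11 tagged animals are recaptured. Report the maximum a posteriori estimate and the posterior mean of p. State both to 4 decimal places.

Posterior: Beta(1+0, 3+11) = Beta(1, 14).
Since α = 1 ≤ 1 and β > 1, the Beta density is monotone decreasing on [0,1]; the mode is at 0.
Mean = 1/(1+14) = 0.0667.
Right-skewed posterior ⇒ mode < mean.

MAP = 0.0000; posterior mean = 0.0667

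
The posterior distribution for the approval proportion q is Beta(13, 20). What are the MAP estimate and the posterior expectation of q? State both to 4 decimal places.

MAP = 0.3871; posterior mean = 0.3939

Mode = (13−1)/(13+20−2) = 12/31 = 0.3871.
Mean = 13/(13+20) = 13/33 = 0.3939.
Right-skewed posterior ⇒ mode < mean.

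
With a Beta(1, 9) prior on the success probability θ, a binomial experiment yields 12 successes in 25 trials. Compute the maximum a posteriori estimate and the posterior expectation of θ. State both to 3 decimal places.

Posterior: Beta(1+12, 9+13) = Beta(13, 22).
Mode = (13−1)/(13+22−2) = 12/33 = 0.364.
Mean = 13/(13+22) = 13/35 = 0.371.
Right-skewed posterior ⇒ mode < mean.

MAP = 0.364, posterior mean = 0.371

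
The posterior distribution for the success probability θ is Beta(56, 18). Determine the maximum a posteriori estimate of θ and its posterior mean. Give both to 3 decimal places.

MAP: 0.764. Posterior mean: 0.757.

Mode = (56−1)/(56+18−2) = 55/72 = 0.764.
Mean = 56/(56+18) = 56/74 = 0.757.
Mode > mean: the posterior has a left tail.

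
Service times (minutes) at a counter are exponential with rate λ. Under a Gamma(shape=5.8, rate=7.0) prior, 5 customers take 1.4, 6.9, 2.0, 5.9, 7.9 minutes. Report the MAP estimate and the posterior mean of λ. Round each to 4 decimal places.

Σ times = 24.1. Posterior: Gamma(shape = 5.8+5 = 10.8, rate = 7.0+24.1 = 31.1).
Mode = (α−1)/β = 9.8/31.1 = 0.3151.
Mean = α/β = 10.8/31.1 = 0.3473.

MAP = 0.3151, posterior mean = 0.3473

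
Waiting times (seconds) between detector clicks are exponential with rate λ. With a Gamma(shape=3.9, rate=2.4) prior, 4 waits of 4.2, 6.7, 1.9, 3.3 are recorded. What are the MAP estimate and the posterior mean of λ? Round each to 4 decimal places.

Σ times = 16.1. Posterior: Gamma(shape = 3.9+4 = 7.9, rate = 2.4+16.1 = 18.5).
Mode = (α−1)/β = 6.9/18.5 = 0.3730.
Mean = α/β = 7.9/18.5 = 0.4270.

MAP = 0.3730; posterior mean = 0.4270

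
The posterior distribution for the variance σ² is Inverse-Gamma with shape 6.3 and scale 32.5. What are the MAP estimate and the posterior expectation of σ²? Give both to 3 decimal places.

MAP = 4.452, posterior mean = 6.132

Mode = β/(α+1) = 32.5/7.3 = 4.452.
Mean = β/(α−1) = 32.5/5.3 = 6.132.
Right-skewed posterior ⇒ mode < mean.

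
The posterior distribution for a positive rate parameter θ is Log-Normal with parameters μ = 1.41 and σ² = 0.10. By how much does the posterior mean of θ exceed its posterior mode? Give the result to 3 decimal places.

Mode = exp(μ − σ²) = exp(1.31) = 3.706.
Mean = exp(μ + σ²/2) = exp(1.460) = 4.306.
Difference = 4.306 − 3.706 = 0.600.

0.600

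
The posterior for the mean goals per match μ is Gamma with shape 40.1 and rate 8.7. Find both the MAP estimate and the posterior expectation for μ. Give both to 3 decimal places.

Mode = (α−1)/β = 39.1/8.7 = 4.494.
Mean = α/β = 40.1/8.7 = 4.609.
Mean > mode: the posterior has a right tail.

MAP = 4.494, posterior mean = 4.609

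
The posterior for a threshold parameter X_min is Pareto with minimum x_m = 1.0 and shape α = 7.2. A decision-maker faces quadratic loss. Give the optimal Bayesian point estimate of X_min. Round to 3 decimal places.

1.161

The Pareto density is strictly decreasing on [x_m, ∞), so the mode is x_m = 1.000.
Mean = α·x_m/(α−1) = 7.2·1.0/6.2 = 1.161.
Quadratic loss ⇒ the optimal estimator is the posterior mean.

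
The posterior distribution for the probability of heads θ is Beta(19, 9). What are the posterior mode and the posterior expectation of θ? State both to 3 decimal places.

Mode = (19−1)/(19+9−2) = 18/26 = 0.692.
Mean = 19/(19+9) = 19/28 = 0.679.

MAP: 0.692. Posterior mean: 0.679.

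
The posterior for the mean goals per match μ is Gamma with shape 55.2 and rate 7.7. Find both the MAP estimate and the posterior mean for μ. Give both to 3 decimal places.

MAP = 7.039; posterior mean = 7.169

Mode = (α−1)/β = 54.2/7.7 = 7.039.
Mean = α/β = 55.2/7.7 = 7.169.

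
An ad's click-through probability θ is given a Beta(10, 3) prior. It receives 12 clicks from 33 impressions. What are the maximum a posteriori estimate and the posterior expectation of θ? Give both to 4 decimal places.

Posterior: Beta(10+12, 3+21) = Beta(22, 24).
Mode = (22−1)/(22+24−2) = 21/44 = 0.4773.
Mean = 22/(22+24) = 22/46 = 0.4783.
The posterior is right-skewed, so the mean exceeds the mode.

θ_MAP = 0.4773, E[θ|data] = 0.4783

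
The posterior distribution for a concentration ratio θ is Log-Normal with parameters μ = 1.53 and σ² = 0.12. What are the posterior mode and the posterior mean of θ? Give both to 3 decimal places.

Mode = exp(μ − σ²) = exp(1.41) = 4.096.
Mean = exp(μ + σ²/2) = exp(1.590) = 4.904.
The posterior is right-skewed, so the mean exceeds the mode.

θ_MAP = 4.096, E[θ|data] = 4.904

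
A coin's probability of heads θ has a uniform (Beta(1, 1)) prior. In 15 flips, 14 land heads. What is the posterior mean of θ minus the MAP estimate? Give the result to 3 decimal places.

Posterior: Beta(1+14, 1+1) = Beta(15, 2).
Mode = (15−1)/(15+2−2) = 14/15 = 0.933.
With a flat prior the MAP equals the MLE, 14/15.
Mean = 15/(15+2) = 15/17 = 0.882.
Difference = 0.882 − 0.933 = -0.051.

-0.051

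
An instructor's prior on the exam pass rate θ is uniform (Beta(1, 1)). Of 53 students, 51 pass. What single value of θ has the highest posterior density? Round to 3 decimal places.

0.962

Posterior: Beta(1+51, 1+2) = Beta(52, 3).
Mode = (52−1)/(52+3−2) = 51/53 = 0.962.
Mean = 52/(52+3) = 52/55 = 0.945.
This is the posterior mode — the MAP estimate.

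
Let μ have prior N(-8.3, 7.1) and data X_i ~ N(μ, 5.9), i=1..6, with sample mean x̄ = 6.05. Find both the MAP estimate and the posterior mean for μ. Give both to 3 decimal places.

Posterior for μ is Normal. Precision-weighted mean: (1/7.1·-8.3 + 6/5.9·6.05) / (1/7.1 + 6/5.9) = 4.304.
A Normal posterior is symmetric, so mode = mean.

MAP = 4.304; posterior mean = 4.304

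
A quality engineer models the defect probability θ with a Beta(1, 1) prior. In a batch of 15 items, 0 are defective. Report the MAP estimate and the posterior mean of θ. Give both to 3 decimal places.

MAP = 0.000; posterior mean = 0.059

Posterior: Beta(1+0, 1+15) = Beta(1, 16).
Since α = 1 ≤ 1 and β > 1, the Beta density is monotone decreasing on [0,1]; the mode is at 0.
Mean = 1/(1+16) = 0.059.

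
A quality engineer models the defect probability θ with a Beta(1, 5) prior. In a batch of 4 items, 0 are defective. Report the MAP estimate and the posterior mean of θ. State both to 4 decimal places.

Posterior: Beta(1+0, 5+4) = Beta(1, 9).
Since α = 1 ≤ 1 and β > 1, the Beta density is monotone decreasing on [0,1]; the mode is at 0.
Mean = 1/(1+9) = 0.1000.

MAP = 0.0000, posterior mean = 0.1000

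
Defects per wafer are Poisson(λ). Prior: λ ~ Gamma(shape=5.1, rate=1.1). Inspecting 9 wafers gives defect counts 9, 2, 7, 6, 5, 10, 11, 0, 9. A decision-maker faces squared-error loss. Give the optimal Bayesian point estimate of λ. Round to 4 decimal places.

6.3465

Σ counts = 59. Posterior: Gamma(shape = 5.1+59 = 64.1, rate = 1.1+9 = 10.1).
Mode = (α−1)/β = 63.1/10.1 = 6.2475.
Mean = α/β = 64.1/10.1 = 6.3465.
Squared-error loss ⇒ the optimal estimator is the posterior mean.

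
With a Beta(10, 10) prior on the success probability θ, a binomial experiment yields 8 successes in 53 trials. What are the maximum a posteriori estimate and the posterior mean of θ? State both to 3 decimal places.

MAP = 0.239; posterior mean = 0.247

Posterior: Beta(10+8, 10+45) = Beta(18, 55).
Mode = (18−1)/(18+55−2) = 17/71 = 0.239.
Mean = 18/(18+55) = 18/73 = 0.247.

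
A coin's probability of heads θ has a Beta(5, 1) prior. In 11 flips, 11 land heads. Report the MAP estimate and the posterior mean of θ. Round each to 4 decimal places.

MAP: 1.0000. Posterior mean: 0.9412.

Posterior: Beta(5+11, 1+0) = Beta(16, 1).
Since β = 1 ≤ 1 and α > 1, the Beta density is monotone increasing on [0,1]; the mode is at 1.
Mean = 16/(16+1) = 0.9412.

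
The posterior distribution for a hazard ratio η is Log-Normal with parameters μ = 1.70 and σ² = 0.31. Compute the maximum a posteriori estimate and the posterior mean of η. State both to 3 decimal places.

η_MAP = 4.015, E[η|data] = 6.392

Mode = exp(μ − σ²) = exp(1.39) = 4.015.
Mean = exp(μ + σ²/2) = exp(1.855) = 6.392.
The posterior is right-skewed, so the mean exceeds the mode.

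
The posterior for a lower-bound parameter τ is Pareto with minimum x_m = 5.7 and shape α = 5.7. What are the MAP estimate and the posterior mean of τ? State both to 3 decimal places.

The Pareto density is strictly decreasing on [x_m, ∞), so the mode is x_m = 5.700.
Mean = α·x_m/(α−1) = 5.7·5.7/4.7 = 6.913.
The mean is pulled above the mode by the posterior's right skew.

MAP = 5.700; posterior mean = 6.913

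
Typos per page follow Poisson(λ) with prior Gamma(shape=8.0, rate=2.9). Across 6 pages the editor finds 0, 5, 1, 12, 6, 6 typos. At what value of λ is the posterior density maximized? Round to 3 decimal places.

Σ counts = 30. Posterior: Gamma(shape = 8.0+30 = 38.0, rate = 2.9+6 = 8.9).
Mode = (α−1)/β = 37.0/8.9 = 4.157.
Mean = α/β = 38.0/8.9 = 4.270.
This is the posterior mode — the MAP estimate.

4.157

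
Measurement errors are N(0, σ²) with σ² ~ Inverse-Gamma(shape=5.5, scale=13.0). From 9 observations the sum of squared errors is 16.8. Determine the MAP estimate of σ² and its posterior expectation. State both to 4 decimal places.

MAP = 1.9455, posterior mean = 2.3778

Posterior: Inverse-Gamma(shape = 5.5+9/2 = 10.0, scale = 13.0+16.8/2 = 21.4).
Mode = β/(α+1) = 21.4/11.0 = 1.9455.
Mean = β/(α−1) = 21.4/9.0 = 2.3778.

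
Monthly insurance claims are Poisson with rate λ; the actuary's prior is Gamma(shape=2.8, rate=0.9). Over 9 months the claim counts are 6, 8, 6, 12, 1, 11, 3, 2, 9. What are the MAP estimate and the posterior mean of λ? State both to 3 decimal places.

Σ counts = 58. Posterior: Gamma(shape = 2.8+58 = 60.8, rate = 0.9+9 = 9.9).
Mode = (α−1)/β = 59.8/9.9 = 6.040.
Mean = α/β = 60.8/9.9 = 6.141.

MAP = 6.040; posterior mean = 6.141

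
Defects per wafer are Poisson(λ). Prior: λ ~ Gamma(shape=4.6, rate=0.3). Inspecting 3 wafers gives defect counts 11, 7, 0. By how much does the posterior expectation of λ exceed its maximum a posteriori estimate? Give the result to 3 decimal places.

0.303

Σ counts = 18. Posterior: Gamma(shape = 4.6+18 = 22.6, rate = 0.3+3 = 3.3).
Mode = (α−1)/β = 21.6/3.3 = 6.545.
Mean = α/β = 22.6/3.3 = 6.848.
Difference = 6.848 − 6.545 = 0.303.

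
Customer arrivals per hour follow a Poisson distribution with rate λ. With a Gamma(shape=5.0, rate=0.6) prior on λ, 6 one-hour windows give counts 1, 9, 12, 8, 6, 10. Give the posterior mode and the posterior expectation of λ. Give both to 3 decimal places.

Σ counts = 46. Posterior: Gamma(shape = 5.0+46 = 51.0, rate = 0.6+6 = 6.6).
Mode = (α−1)/β = 50.0/6.6 = 7.576.
Mean = α/β = 51.0/6.6 = 7.727.
The posterior is right-skewed, so the mean exceeds the mode.

MAP = 7.576, posterior mean = 7.727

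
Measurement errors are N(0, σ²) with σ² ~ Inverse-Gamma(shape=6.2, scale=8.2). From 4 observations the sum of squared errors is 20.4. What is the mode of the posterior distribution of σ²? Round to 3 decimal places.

Posterior: Inverse-Gamma(shape = 6.2+4/2 = 8.2, scale = 8.2+20.4/2 = 18.4).
Mode = β/(α+1) = 18.4/9.2 = 2.000.
Mean = β/(α−1) = 18.4/7.2 = 2.556.
This is the posterior mode — the MAP estimate.

2.000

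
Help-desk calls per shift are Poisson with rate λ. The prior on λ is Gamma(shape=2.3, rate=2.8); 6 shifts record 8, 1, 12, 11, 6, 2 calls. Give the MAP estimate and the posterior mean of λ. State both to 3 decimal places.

Σ counts = 40. Posterior: Gamma(shape = 2.3+40 = 42.3, rate = 2.8+6 = 8.8).
Mode = (α−1)/β = 41.3/8.8 = 4.693.
Mean = α/β = 42.3/8.8 = 4.807.

λ_MAP = 4.693, E[λ|data] = 4.807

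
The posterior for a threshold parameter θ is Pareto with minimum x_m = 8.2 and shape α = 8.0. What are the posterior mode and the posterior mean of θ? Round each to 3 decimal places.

The Pareto density is strictly decreasing on [x_m, ∞), so the mode is x_m = 8.200.
Mean = α·x_m/(α−1) = 8.0·8.2/7.0 = 9.371.

MAP = 8.200, posterior mean = 9.371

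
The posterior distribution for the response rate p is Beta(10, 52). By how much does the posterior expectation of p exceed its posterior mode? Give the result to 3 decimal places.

0.011

Mode = (10−1)/(10+52−2) = 9/60 = 0.150.
Mean = 10/(10+52) = 10/62 = 0.161.
Difference = 0.161 − 0.150 = 0.011.
Right-skewed posterior ⇒ mode < mean.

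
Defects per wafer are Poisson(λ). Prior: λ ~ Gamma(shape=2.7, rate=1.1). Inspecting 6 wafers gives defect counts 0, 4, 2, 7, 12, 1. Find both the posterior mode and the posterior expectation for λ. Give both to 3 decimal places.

Σ counts = 26. Posterior: Gamma(shape = 2.7+26 = 28.7, rate = 1.1+6 = 7.1).
Mode = (α−1)/β = 27.7/7.1 = 3.901.
Mean = α/β = 28.7/7.1 = 4.042.

MAP = 3.901; posterior mean = 4.042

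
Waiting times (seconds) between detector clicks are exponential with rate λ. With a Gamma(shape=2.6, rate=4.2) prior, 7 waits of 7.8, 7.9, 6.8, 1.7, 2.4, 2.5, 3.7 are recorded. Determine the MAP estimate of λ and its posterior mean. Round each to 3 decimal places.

λ_MAP = 0.232, E[λ|data] = 0.259

Σ times = 32.8. Posterior: Gamma(shape = 2.6+7 = 9.6, rate = 4.2+32.8 = 37.0).
Mode = (α−1)/β = 8.6/37.0 = 0.232.
Mean = α/β = 9.6/37.0 = 0.259.
The posterior is right-skewed, so the mean exceeds the mode.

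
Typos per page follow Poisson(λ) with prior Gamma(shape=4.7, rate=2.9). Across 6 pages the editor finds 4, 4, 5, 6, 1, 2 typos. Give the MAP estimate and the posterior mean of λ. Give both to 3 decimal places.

MAP = 2.888, posterior mean = 3.000

Σ counts = 22. Posterior: Gamma(shape = 4.7+22 = 26.7, rate = 2.9+6 = 8.9).
Mode = (α−1)/β = 25.7/8.9 = 2.888.
Mean = α/β = 26.7/8.9 = 3.000.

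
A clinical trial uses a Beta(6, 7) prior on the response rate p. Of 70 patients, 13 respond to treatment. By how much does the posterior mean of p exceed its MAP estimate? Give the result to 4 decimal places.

Posterior: Beta(6+13, 7+57) = Beta(19, 64).
Mode = (19−1)/(19+64−2) = 18/81 = 0.2222.
Mean = 19/(19+64) = 19/83 = 0.2289.
Difference = 0.2289 − 0.2222 = 0.0067.

0.0067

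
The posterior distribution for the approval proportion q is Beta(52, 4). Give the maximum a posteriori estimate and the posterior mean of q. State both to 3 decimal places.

MAP = 0.944, posterior mean = 0.929

Mode = (52−1)/(52+4−2) = 51/54 = 0.944.
Mean = 52/(52+4) = 52/56 = 0.929.
The posterior is left-skewed, so the mode exceeds the mean.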